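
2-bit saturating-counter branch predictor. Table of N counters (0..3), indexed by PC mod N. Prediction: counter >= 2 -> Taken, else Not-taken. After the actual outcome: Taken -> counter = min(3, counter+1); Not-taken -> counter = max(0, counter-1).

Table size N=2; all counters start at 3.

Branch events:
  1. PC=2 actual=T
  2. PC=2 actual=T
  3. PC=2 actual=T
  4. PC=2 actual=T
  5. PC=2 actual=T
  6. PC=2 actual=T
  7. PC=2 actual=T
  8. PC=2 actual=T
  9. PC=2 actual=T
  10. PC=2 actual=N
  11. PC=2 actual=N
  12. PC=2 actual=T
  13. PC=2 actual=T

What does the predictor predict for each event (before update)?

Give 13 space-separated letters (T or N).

Answer: T T T T T T T T T T T N T

Derivation:
Ev 1: PC=2 idx=0 pred=T actual=T -> ctr[0]=3
Ev 2: PC=2 idx=0 pred=T actual=T -> ctr[0]=3
Ev 3: PC=2 idx=0 pred=T actual=T -> ctr[0]=3
Ev 4: PC=2 idx=0 pred=T actual=T -> ctr[0]=3
Ev 5: PC=2 idx=0 pred=T actual=T -> ctr[0]=3
Ev 6: PC=2 idx=0 pred=T actual=T -> ctr[0]=3
Ev 7: PC=2 idx=0 pred=T actual=T -> ctr[0]=3
Ev 8: PC=2 idx=0 pred=T actual=T -> ctr[0]=3
Ev 9: PC=2 idx=0 pred=T actual=T -> ctr[0]=3
Ev 10: PC=2 idx=0 pred=T actual=N -> ctr[0]=2
Ev 11: PC=2 idx=0 pred=T actual=N -> ctr[0]=1
Ev 12: PC=2 idx=0 pred=N actual=T -> ctr[0]=2
Ev 13: PC=2 idx=0 pred=T actual=T -> ctr[0]=3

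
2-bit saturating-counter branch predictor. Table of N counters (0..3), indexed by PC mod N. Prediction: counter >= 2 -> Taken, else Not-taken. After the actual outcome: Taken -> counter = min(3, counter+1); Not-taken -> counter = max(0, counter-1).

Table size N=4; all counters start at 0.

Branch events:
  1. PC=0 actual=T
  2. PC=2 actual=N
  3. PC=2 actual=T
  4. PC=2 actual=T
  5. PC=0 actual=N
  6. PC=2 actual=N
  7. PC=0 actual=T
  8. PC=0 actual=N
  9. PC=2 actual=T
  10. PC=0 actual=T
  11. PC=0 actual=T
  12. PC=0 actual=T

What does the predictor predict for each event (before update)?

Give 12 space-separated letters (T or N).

Answer: N N N N N T N N N N N T

Derivation:
Ev 1: PC=0 idx=0 pred=N actual=T -> ctr[0]=1
Ev 2: PC=2 idx=2 pred=N actual=N -> ctr[2]=0
Ev 3: PC=2 idx=2 pred=N actual=T -> ctr[2]=1
Ev 4: PC=2 idx=2 pred=N actual=T -> ctr[2]=2
Ev 5: PC=0 idx=0 pred=N actual=N -> ctr[0]=0
Ev 6: PC=2 idx=2 pred=T actual=N -> ctr[2]=1
Ev 7: PC=0 idx=0 pred=N actual=T -> ctr[0]=1
Ev 8: PC=0 idx=0 pred=N actual=N -> ctr[0]=0
Ev 9: PC=2 idx=2 pred=N actual=T -> ctr[2]=2
Ev 10: PC=0 idx=0 pred=N actual=T -> ctr[0]=1
Ev 11: PC=0 idx=0 pred=N actual=T -> ctr[0]=2
Ev 12: PC=0 idx=0 pred=T actual=T -> ctr[0]=3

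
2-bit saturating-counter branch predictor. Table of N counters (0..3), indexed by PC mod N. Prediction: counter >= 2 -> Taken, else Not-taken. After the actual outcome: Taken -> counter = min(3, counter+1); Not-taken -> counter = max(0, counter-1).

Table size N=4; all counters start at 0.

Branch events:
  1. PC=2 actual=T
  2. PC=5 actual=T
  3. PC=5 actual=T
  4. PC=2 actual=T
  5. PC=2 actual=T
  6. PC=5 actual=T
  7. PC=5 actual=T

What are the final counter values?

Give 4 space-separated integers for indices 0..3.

Ev 1: PC=2 idx=2 pred=N actual=T -> ctr[2]=1
Ev 2: PC=5 idx=1 pred=N actual=T -> ctr[1]=1
Ev 3: PC=5 idx=1 pred=N actual=T -> ctr[1]=2
Ev 4: PC=2 idx=2 pred=N actual=T -> ctr[2]=2
Ev 5: PC=2 idx=2 pred=T actual=T -> ctr[2]=3
Ev 6: PC=5 idx=1 pred=T actual=T -> ctr[1]=3
Ev 7: PC=5 idx=1 pred=T actual=T -> ctr[1]=3

Answer: 0 3 3 0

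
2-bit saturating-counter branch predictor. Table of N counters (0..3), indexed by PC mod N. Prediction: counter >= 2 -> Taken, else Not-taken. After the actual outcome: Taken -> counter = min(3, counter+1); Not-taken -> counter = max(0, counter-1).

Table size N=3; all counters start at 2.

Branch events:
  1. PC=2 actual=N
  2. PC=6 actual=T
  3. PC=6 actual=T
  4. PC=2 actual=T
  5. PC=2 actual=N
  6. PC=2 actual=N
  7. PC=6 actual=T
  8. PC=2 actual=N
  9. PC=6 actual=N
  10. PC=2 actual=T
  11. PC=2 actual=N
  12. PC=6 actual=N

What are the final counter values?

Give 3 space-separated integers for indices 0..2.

Answer: 1 2 0

Derivation:
Ev 1: PC=2 idx=2 pred=T actual=N -> ctr[2]=1
Ev 2: PC=6 idx=0 pred=T actual=T -> ctr[0]=3
Ev 3: PC=6 idx=0 pred=T actual=T -> ctr[0]=3
Ev 4: PC=2 idx=2 pred=N actual=T -> ctr[2]=2
Ev 5: PC=2 idx=2 pred=T actual=N -> ctr[2]=1
Ev 6: PC=2 idx=2 pred=N actual=N -> ctr[2]=0
Ev 7: PC=6 idx=0 pred=T actual=T -> ctr[0]=3
Ev 8: PC=2 idx=2 pred=N actual=N -> ctr[2]=0
Ev 9: PC=6 idx=0 pred=T actual=N -> ctr[0]=2
Ev 10: PC=2 idx=2 pred=N actual=T -> ctr[2]=1
Ev 11: PC=2 idx=2 pred=N actual=N -> ctr[2]=0
Ev 12: PC=6 idx=0 pred=T actual=N -> ctr[0]=1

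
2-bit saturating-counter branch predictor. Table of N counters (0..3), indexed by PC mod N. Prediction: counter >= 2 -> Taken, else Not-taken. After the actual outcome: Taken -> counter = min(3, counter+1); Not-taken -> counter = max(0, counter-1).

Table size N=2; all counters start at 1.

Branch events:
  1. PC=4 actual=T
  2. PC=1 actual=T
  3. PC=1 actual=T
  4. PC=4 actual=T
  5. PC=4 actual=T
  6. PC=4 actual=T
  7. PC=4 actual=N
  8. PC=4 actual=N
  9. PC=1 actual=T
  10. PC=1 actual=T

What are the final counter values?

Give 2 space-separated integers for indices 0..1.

Ev 1: PC=4 idx=0 pred=N actual=T -> ctr[0]=2
Ev 2: PC=1 idx=1 pred=N actual=T -> ctr[1]=2
Ev 3: PC=1 idx=1 pred=T actual=T -> ctr[1]=3
Ev 4: PC=4 idx=0 pred=T actual=T -> ctr[0]=3
Ev 5: PC=4 idx=0 pred=T actual=T -> ctr[0]=3
Ev 6: PC=4 idx=0 pred=T actual=T -> ctr[0]=3
Ev 7: PC=4 idx=0 pred=T actual=N -> ctr[0]=2
Ev 8: PC=4 idx=0 pred=T actual=N -> ctr[0]=1
Ev 9: PC=1 idx=1 pred=T actual=T -> ctr[1]=3
Ev 10: PC=1 idx=1 pred=T actual=T -> ctr[1]=3

Answer: 1 3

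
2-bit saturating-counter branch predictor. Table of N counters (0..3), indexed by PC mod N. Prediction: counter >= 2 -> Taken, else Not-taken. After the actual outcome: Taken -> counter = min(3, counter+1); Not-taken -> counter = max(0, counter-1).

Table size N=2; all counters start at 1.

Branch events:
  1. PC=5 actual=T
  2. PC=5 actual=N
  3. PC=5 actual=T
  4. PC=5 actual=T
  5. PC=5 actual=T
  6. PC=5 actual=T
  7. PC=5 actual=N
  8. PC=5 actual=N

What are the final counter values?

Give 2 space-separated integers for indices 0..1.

Ev 1: PC=5 idx=1 pred=N actual=T -> ctr[1]=2
Ev 2: PC=5 idx=1 pred=T actual=N -> ctr[1]=1
Ev 3: PC=5 idx=1 pred=N actual=T -> ctr[1]=2
Ev 4: PC=5 idx=1 pred=T actual=T -> ctr[1]=3
Ev 5: PC=5 idx=1 pred=T actual=T -> ctr[1]=3
Ev 6: PC=5 idx=1 pred=T actual=T -> ctr[1]=3
Ev 7: PC=5 idx=1 pred=T actual=N -> ctr[1]=2
Ev 8: PC=5 idx=1 pred=T actual=N -> ctr[1]=1

Answer: 1 1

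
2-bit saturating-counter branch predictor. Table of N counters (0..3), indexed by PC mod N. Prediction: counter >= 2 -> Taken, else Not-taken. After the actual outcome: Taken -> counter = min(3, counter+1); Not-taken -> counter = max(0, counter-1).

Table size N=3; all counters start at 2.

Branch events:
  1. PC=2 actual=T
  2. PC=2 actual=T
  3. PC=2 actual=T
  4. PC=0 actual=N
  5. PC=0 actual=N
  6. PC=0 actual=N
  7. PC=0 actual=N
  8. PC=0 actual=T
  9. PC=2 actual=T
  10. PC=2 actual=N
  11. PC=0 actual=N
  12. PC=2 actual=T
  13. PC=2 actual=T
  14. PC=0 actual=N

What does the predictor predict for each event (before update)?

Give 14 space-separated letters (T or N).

Answer: T T T T N N N N T T N T T N

Derivation:
Ev 1: PC=2 idx=2 pred=T actual=T -> ctr[2]=3
Ev 2: PC=2 idx=2 pred=T actual=T -> ctr[2]=3
Ev 3: PC=2 idx=2 pred=T actual=T -> ctr[2]=3
Ev 4: PC=0 idx=0 pred=T actual=N -> ctr[0]=1
Ev 5: PC=0 idx=0 pred=N actual=N -> ctr[0]=0
Ev 6: PC=0 idx=0 pred=N actual=N -> ctr[0]=0
Ev 7: PC=0 idx=0 pred=N actual=N -> ctr[0]=0
Ev 8: PC=0 idx=0 pred=N actual=T -> ctr[0]=1
Ev 9: PC=2 idx=2 pred=T actual=T -> ctr[2]=3
Ev 10: PC=2 idx=2 pred=T actual=N -> ctr[2]=2
Ev 11: PC=0 idx=0 pred=N actual=N -> ctr[0]=0
Ev 12: PC=2 idx=2 pred=T actual=T -> ctr[2]=3
Ev 13: PC=2 idx=2 pred=T actual=T -> ctr[2]=3
Ev 14: PC=0 idx=0 pred=N actual=N -> ctr[0]=0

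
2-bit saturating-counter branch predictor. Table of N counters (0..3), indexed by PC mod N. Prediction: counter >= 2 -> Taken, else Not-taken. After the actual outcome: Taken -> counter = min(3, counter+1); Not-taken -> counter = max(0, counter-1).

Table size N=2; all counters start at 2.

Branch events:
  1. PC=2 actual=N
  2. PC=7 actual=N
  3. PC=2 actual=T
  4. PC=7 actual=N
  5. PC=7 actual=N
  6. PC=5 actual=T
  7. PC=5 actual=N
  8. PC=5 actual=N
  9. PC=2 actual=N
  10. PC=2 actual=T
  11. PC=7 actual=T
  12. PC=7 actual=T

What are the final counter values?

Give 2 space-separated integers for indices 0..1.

Answer: 2 2

Derivation:
Ev 1: PC=2 idx=0 pred=T actual=N -> ctr[0]=1
Ev 2: PC=7 idx=1 pred=T actual=N -> ctr[1]=1
Ev 3: PC=2 idx=0 pred=N actual=T -> ctr[0]=2
Ev 4: PC=7 idx=1 pred=N actual=N -> ctr[1]=0
Ev 5: PC=7 idx=1 pred=N actual=N -> ctr[1]=0
Ev 6: PC=5 idx=1 pred=N actual=T -> ctr[1]=1
Ev 7: PC=5 idx=1 pred=N actual=N -> ctr[1]=0
Ev 8: PC=5 idx=1 pred=N actual=N -> ctr[1]=0
Ev 9: PC=2 idx=0 pred=T actual=N -> ctr[0]=1
Ev 10: PC=2 idx=0 pred=N actual=T -> ctr[0]=2
Ev 11: PC=7 idx=1 pred=N actual=T -> ctr[1]=1
Ev 12: PC=7 idx=1 pred=N actual=T -> ctr[1]=2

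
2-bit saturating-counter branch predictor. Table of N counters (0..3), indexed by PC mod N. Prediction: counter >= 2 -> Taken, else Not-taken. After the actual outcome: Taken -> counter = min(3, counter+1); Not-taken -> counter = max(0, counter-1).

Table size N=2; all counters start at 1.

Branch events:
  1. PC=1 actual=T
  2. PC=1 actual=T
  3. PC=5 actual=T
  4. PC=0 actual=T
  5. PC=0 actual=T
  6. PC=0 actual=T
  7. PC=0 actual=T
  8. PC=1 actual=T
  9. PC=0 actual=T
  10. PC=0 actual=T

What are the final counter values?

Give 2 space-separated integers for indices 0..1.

Ev 1: PC=1 idx=1 pred=N actual=T -> ctr[1]=2
Ev 2: PC=1 idx=1 pred=T actual=T -> ctr[1]=3
Ev 3: PC=5 idx=1 pred=T actual=T -> ctr[1]=3
Ev 4: PC=0 idx=0 pred=N actual=T -> ctr[0]=2
Ev 5: PC=0 idx=0 pred=T actual=T -> ctr[0]=3
Ev 6: PC=0 idx=0 pred=T actual=T -> ctr[0]=3
Ev 7: PC=0 idx=0 pred=T actual=T -> ctr[0]=3
Ev 8: PC=1 idx=1 pred=T actual=T -> ctr[1]=3
Ev 9: PC=0 idx=0 pred=T actual=T -> ctr[0]=3
Ev 10: PC=0 idx=0 pred=T actual=T -> ctr[0]=3

Answer: 3 3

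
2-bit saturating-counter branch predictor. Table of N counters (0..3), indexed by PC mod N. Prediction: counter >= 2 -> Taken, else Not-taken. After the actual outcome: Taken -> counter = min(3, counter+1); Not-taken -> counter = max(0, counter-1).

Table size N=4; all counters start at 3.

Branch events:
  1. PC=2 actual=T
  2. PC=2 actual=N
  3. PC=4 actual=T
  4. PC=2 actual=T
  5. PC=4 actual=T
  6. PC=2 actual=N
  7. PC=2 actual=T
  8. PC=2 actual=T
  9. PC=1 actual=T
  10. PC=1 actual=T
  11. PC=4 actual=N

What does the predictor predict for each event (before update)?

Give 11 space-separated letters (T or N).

Answer: T T T T T T T T T T T

Derivation:
Ev 1: PC=2 idx=2 pred=T actual=T -> ctr[2]=3
Ev 2: PC=2 idx=2 pred=T actual=N -> ctr[2]=2
Ev 3: PC=4 idx=0 pred=T actual=T -> ctr[0]=3
Ev 4: PC=2 idx=2 pred=T actual=T -> ctr[2]=3
Ev 5: PC=4 idx=0 pred=T actual=T -> ctr[0]=3
Ev 6: PC=2 idx=2 pred=T actual=N -> ctr[2]=2
Ev 7: PC=2 idx=2 pred=T actual=T -> ctr[2]=3
Ev 8: PC=2 idx=2 pred=T actual=T -> ctr[2]=3
Ev 9: PC=1 idx=1 pred=T actual=T -> ctr[1]=3
Ev 10: PC=1 idx=1 pred=T actual=T -> ctr[1]=3
Ev 11: PC=4 idx=0 pred=T actual=N -> ctr[0]=2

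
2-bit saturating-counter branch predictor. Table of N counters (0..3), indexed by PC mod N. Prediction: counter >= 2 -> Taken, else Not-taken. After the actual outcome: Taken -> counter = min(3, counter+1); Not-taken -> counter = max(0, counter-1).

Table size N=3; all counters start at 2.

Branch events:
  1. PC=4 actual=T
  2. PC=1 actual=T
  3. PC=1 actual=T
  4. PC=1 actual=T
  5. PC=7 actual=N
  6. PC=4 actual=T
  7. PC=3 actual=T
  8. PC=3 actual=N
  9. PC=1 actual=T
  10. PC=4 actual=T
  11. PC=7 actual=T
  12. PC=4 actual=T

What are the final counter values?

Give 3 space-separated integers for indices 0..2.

Answer: 2 3 2

Derivation:
Ev 1: PC=4 idx=1 pred=T actual=T -> ctr[1]=3
Ev 2: PC=1 idx=1 pred=T actual=T -> ctr[1]=3
Ev 3: PC=1 idx=1 pred=T actual=T -> ctr[1]=3
Ev 4: PC=1 idx=1 pred=T actual=T -> ctr[1]=3
Ev 5: PC=7 idx=1 pred=T actual=N -> ctr[1]=2
Ev 6: PC=4 idx=1 pred=T actual=T -> ctr[1]=3
Ev 7: PC=3 idx=0 pred=T actual=T -> ctr[0]=3
Ev 8: PC=3 idx=0 pred=T actual=N -> ctr[0]=2
Ev 9: PC=1 idx=1 pred=T actual=T -> ctr[1]=3
Ev 10: PC=4 idx=1 pred=T actual=T -> ctr[1]=3
Ev 11: PC=7 idx=1 pred=T actual=T -> ctr[1]=3
Ev 12: PC=4 idx=1 pred=T actual=T -> ctr[1]=3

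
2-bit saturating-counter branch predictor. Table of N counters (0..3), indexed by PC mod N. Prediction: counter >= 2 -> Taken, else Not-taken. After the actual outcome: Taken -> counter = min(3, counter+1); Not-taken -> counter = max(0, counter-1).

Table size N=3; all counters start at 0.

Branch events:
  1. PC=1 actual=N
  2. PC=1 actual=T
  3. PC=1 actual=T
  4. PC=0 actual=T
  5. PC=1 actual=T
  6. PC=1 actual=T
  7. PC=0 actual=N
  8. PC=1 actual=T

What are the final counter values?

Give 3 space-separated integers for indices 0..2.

Answer: 0 3 0

Derivation:
Ev 1: PC=1 idx=1 pred=N actual=N -> ctr[1]=0
Ev 2: PC=1 idx=1 pred=N actual=T -> ctr[1]=1
Ev 3: PC=1 idx=1 pred=N actual=T -> ctr[1]=2
Ev 4: PC=0 idx=0 pred=N actual=T -> ctr[0]=1
Ev 5: PC=1 idx=1 pred=T actual=T -> ctr[1]=3
Ev 6: PC=1 idx=1 pred=T actual=T -> ctr[1]=3
Ev 7: PC=0 idx=0 pred=N actual=N -> ctr[0]=0
Ev 8: PC=1 idx=1 pred=T actual=T -> ctr[1]=3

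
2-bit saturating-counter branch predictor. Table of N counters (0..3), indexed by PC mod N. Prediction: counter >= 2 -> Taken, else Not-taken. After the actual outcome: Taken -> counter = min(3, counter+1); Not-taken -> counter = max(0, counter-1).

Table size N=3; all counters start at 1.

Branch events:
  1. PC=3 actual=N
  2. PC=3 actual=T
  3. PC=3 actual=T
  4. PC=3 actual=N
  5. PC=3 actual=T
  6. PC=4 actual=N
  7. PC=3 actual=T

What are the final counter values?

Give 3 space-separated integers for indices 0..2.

Ev 1: PC=3 idx=0 pred=N actual=N -> ctr[0]=0
Ev 2: PC=3 idx=0 pred=N actual=T -> ctr[0]=1
Ev 3: PC=3 idx=0 pred=N actual=T -> ctr[0]=2
Ev 4: PC=3 idx=0 pred=T actual=N -> ctr[0]=1
Ev 5: PC=3 idx=0 pred=N actual=T -> ctr[0]=2
Ev 6: PC=4 idx=1 pred=N actual=N -> ctr[1]=0
Ev 7: PC=3 idx=0 pred=T actual=T -> ctr[0]=3

Answer: 3 0 1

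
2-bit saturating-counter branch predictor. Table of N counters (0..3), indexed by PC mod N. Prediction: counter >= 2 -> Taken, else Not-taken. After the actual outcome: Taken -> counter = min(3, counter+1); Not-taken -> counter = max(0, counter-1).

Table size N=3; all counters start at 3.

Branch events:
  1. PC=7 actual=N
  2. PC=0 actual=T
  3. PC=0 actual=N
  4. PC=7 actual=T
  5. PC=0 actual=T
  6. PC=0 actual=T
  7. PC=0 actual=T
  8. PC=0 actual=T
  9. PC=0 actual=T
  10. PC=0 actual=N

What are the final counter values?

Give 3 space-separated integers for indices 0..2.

Ev 1: PC=7 idx=1 pred=T actual=N -> ctr[1]=2
Ev 2: PC=0 idx=0 pred=T actual=T -> ctr[0]=3
Ev 3: PC=0 idx=0 pred=T actual=N -> ctr[0]=2
Ev 4: PC=7 idx=1 pred=T actual=T -> ctr[1]=3
Ev 5: PC=0 idx=0 pred=T actual=T -> ctr[0]=3
Ev 6: PC=0 idx=0 pred=T actual=T -> ctr[0]=3
Ev 7: PC=0 idx=0 pred=T actual=T -> ctr[0]=3
Ev 8: PC=0 idx=0 pred=T actual=T -> ctr[0]=3
Ev 9: PC=0 idx=0 pred=T actual=T -> ctr[0]=3
Ev 10: PC=0 idx=0 pred=T actual=N -> ctr[0]=2

Answer: 2 3 3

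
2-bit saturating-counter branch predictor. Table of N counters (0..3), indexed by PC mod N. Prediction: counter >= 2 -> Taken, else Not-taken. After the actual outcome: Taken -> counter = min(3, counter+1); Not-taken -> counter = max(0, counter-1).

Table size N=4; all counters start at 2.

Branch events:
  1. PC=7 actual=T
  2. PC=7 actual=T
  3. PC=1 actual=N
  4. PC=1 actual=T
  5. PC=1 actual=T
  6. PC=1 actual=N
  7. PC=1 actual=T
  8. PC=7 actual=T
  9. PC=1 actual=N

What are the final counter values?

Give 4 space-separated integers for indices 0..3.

Answer: 2 2 2 3

Derivation:
Ev 1: PC=7 idx=3 pred=T actual=T -> ctr[3]=3
Ev 2: PC=7 idx=3 pred=T actual=T -> ctr[3]=3
Ev 3: PC=1 idx=1 pred=T actual=N -> ctr[1]=1
Ev 4: PC=1 idx=1 pred=N actual=T -> ctr[1]=2
Ev 5: PC=1 idx=1 pred=T actual=T -> ctr[1]=3
Ev 6: PC=1 idx=1 pred=T actual=N -> ctr[1]=2
Ev 7: PC=1 idx=1 pred=T actual=T -> ctr[1]=3
Ev 8: PC=7 idx=3 pred=T actual=T -> ctr[3]=3
Ev 9: PC=1 idx=1 pred=T actual=N -> ctr[1]=2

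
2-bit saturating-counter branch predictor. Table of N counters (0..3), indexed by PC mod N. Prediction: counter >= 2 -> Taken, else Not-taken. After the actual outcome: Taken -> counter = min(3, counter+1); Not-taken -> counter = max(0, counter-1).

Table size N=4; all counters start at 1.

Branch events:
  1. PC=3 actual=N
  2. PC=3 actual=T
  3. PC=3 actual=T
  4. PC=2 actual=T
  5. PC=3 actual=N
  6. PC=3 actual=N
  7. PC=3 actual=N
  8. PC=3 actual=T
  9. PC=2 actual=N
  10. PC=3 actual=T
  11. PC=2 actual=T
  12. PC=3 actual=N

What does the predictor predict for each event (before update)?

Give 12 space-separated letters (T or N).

Ev 1: PC=3 idx=3 pred=N actual=N -> ctr[3]=0
Ev 2: PC=3 idx=3 pred=N actual=T -> ctr[3]=1
Ev 3: PC=3 idx=3 pred=N actual=T -> ctr[3]=2
Ev 4: PC=2 idx=2 pred=N actual=T -> ctr[2]=2
Ev 5: PC=3 idx=3 pred=T actual=N -> ctr[3]=1
Ev 6: PC=3 idx=3 pred=N actual=N -> ctr[3]=0
Ev 7: PC=3 idx=3 pred=N actual=N -> ctr[3]=0
Ev 8: PC=3 idx=3 pred=N actual=T -> ctr[3]=1
Ev 9: PC=2 idx=2 pred=T actual=N -> ctr[2]=1
Ev 10: PC=3 idx=3 pred=N actual=T -> ctr[3]=2
Ev 11: PC=2 idx=2 pred=N actual=T -> ctr[2]=2
Ev 12: PC=3 idx=3 pred=T actual=N -> ctr[3]=1

Answer: N N N N T N N N T N N T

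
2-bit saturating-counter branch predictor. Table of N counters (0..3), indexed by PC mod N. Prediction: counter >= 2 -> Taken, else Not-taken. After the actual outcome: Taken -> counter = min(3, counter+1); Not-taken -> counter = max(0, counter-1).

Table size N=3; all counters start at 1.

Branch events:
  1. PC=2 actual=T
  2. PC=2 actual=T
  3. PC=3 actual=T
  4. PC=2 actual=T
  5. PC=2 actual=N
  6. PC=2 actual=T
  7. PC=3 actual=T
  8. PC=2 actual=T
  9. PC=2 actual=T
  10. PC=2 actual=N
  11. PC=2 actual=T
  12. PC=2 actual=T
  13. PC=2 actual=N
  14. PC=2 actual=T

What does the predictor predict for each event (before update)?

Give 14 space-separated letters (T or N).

Ev 1: PC=2 idx=2 pred=N actual=T -> ctr[2]=2
Ev 2: PC=2 idx=2 pred=T actual=T -> ctr[2]=3
Ev 3: PC=3 idx=0 pred=N actual=T -> ctr[0]=2
Ev 4: PC=2 idx=2 pred=T actual=T -> ctr[2]=3
Ev 5: PC=2 idx=2 pred=T actual=N -> ctr[2]=2
Ev 6: PC=2 idx=2 pred=T actual=T -> ctr[2]=3
Ev 7: PC=3 idx=0 pred=T actual=T -> ctr[0]=3
Ev 8: PC=2 idx=2 pred=T actual=T -> ctr[2]=3
Ev 9: PC=2 idx=2 pred=T actual=T -> ctr[2]=3
Ev 10: PC=2 idx=2 pred=T actual=N -> ctr[2]=2
Ev 11: PC=2 idx=2 pred=T actual=T -> ctr[2]=3
Ev 12: PC=2 idx=2 pred=T actual=T -> ctr[2]=3
Ev 13: PC=2 idx=2 pred=T actual=N -> ctr[2]=2
Ev 14: PC=2 idx=2 pred=T actual=T -> ctr[2]=3

Answer: N T N T T T T T T T T T T T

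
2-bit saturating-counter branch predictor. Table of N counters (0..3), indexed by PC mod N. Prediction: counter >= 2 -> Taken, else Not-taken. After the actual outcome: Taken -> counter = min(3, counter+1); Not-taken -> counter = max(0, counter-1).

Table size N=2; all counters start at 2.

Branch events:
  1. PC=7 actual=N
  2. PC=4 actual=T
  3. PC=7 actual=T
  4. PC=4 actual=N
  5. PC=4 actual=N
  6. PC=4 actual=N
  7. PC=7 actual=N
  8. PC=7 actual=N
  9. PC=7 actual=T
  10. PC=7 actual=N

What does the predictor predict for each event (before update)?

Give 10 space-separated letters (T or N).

Answer: T T N T T N T N N N

Derivation:
Ev 1: PC=7 idx=1 pred=T actual=N -> ctr[1]=1
Ev 2: PC=4 idx=0 pred=T actual=T -> ctr[0]=3
Ev 3: PC=7 idx=1 pred=N actual=T -> ctr[1]=2
Ev 4: PC=4 idx=0 pred=T actual=N -> ctr[0]=2
Ev 5: PC=4 idx=0 pred=T actual=N -> ctr[0]=1
Ev 6: PC=4 idx=0 pred=N actual=N -> ctr[0]=0
Ev 7: PC=7 idx=1 pred=T actual=N -> ctr[1]=1
Ev 8: PC=7 idx=1 pred=N actual=N -> ctr[1]=0
Ev 9: PC=7 idx=1 pred=N actual=T -> ctr[1]=1
Ev 10: PC=7 idx=1 pred=N actual=N -> ctr[1]=0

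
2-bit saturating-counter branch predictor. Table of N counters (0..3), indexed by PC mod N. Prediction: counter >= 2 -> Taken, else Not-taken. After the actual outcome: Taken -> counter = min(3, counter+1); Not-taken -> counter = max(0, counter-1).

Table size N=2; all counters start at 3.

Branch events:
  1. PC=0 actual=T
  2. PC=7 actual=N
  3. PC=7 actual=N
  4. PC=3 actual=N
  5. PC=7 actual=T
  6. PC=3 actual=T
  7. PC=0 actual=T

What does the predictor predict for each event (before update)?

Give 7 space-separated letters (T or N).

Ev 1: PC=0 idx=0 pred=T actual=T -> ctr[0]=3
Ev 2: PC=7 idx=1 pred=T actual=N -> ctr[1]=2
Ev 3: PC=7 idx=1 pred=T actual=N -> ctr[1]=1
Ev 4: PC=3 idx=1 pred=N actual=N -> ctr[1]=0
Ev 5: PC=7 idx=1 pred=N actual=T -> ctr[1]=1
Ev 6: PC=3 idx=1 pred=N actual=T -> ctr[1]=2
Ev 7: PC=0 idx=0 pred=T actual=T -> ctr[0]=3

Answer: T T T N N N T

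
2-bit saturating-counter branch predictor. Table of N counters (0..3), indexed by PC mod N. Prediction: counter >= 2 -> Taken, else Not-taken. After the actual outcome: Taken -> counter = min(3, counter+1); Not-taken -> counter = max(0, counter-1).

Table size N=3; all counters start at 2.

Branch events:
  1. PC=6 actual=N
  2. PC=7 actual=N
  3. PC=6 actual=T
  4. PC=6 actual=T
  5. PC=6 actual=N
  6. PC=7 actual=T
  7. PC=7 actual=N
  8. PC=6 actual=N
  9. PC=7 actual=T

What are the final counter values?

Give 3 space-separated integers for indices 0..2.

Answer: 1 2 2

Derivation:
Ev 1: PC=6 idx=0 pred=T actual=N -> ctr[0]=1
Ev 2: PC=7 idx=1 pred=T actual=N -> ctr[1]=1
Ev 3: PC=6 idx=0 pred=N actual=T -> ctr[0]=2
Ev 4: PC=6 idx=0 pred=T actual=T -> ctr[0]=3
Ev 5: PC=6 idx=0 pred=T actual=N -> ctr[0]=2
Ev 6: PC=7 idx=1 pred=N actual=T -> ctr[1]=2
Ev 7: PC=7 idx=1 pred=T actual=N -> ctr[1]=1
Ev 8: PC=6 idx=0 pred=T actual=N -> ctr[0]=1
Ev 9: PC=7 idx=1 pred=N actual=T -> ctr[1]=2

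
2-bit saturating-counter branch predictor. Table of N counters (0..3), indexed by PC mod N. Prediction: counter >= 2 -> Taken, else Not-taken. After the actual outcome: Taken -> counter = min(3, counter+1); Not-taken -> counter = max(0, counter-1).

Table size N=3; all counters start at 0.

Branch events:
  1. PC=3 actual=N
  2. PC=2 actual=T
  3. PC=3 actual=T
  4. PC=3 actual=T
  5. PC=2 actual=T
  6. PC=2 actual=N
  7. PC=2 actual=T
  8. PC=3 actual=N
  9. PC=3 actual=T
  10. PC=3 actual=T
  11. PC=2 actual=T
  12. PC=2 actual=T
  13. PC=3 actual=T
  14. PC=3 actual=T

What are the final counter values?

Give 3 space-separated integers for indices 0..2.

Answer: 3 0 3

Derivation:
Ev 1: PC=3 idx=0 pred=N actual=N -> ctr[0]=0
Ev 2: PC=2 idx=2 pred=N actual=T -> ctr[2]=1
Ev 3: PC=3 idx=0 pred=N actual=T -> ctr[0]=1
Ev 4: PC=3 idx=0 pred=N actual=T -> ctr[0]=2
Ev 5: PC=2 idx=2 pred=N actual=T -> ctr[2]=2
Ev 6: PC=2 idx=2 pred=T actual=N -> ctr[2]=1
Ev 7: PC=2 idx=2 pred=N actual=T -> ctr[2]=2
Ev 8: PC=3 idx=0 pred=T actual=N -> ctr[0]=1
Ev 9: PC=3 idx=0 pred=N actual=T -> ctr[0]=2
Ev 10: PC=3 idx=0 pred=T actual=T -> ctr[0]=3
Ev 11: PC=2 idx=2 pred=T actual=T -> ctr[2]=3
Ev 12: PC=2 idx=2 pred=T actual=T -> ctr[2]=3
Ev 13: PC=3 idx=0 pred=T actual=T -> ctr[0]=3
Ev 14: PC=3 idx=0 pred=T actual=T -> ctr[0]=3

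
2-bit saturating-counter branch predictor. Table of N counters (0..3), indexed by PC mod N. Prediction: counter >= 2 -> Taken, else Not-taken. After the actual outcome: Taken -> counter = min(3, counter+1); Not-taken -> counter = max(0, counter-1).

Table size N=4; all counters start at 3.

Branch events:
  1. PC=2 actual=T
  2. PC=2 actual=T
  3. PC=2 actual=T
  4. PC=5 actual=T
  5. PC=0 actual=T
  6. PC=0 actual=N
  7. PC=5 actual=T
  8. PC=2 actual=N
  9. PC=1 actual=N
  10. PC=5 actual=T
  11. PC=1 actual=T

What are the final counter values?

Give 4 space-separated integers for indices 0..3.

Ev 1: PC=2 idx=2 pred=T actual=T -> ctr[2]=3
Ev 2: PC=2 idx=2 pred=T actual=T -> ctr[2]=3
Ev 3: PC=2 idx=2 pred=T actual=T -> ctr[2]=3
Ev 4: PC=5 idx=1 pred=T actual=T -> ctr[1]=3
Ev 5: PC=0 idx=0 pred=T actual=T -> ctr[0]=3
Ev 6: PC=0 idx=0 pred=T actual=N -> ctr[0]=2
Ev 7: PC=5 idx=1 pred=T actual=T -> ctr[1]=3
Ev 8: PC=2 idx=2 pred=T actual=N -> ctr[2]=2
Ev 9: PC=1 idx=1 pred=T actual=N -> ctr[1]=2
Ev 10: PC=5 idx=1 pred=T actual=T -> ctr[1]=3
Ev 11: PC=1 idx=1 pred=T actual=T -> ctr[1]=3

Answer: 2 3 2 3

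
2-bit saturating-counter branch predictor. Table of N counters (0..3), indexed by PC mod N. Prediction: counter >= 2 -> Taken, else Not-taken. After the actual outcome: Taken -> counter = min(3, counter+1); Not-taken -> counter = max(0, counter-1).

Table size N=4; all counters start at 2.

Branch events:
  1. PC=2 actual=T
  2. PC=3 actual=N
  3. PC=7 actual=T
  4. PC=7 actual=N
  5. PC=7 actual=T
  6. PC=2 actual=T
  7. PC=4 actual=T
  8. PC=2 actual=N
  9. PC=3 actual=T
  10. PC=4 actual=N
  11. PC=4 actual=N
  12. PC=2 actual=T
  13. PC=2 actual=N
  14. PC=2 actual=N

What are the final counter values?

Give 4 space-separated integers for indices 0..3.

Ev 1: PC=2 idx=2 pred=T actual=T -> ctr[2]=3
Ev 2: PC=3 idx=3 pred=T actual=N -> ctr[3]=1
Ev 3: PC=7 idx=3 pred=N actual=T -> ctr[3]=2
Ev 4: PC=7 idx=3 pred=T actual=N -> ctr[3]=1
Ev 5: PC=7 idx=3 pred=N actual=T -> ctr[3]=2
Ev 6: PC=2 idx=2 pred=T actual=T -> ctr[2]=3
Ev 7: PC=4 idx=0 pred=T actual=T -> ctr[0]=3
Ev 8: PC=2 idx=2 pred=T actual=N -> ctr[2]=2
Ev 9: PC=3 idx=3 pred=T actual=T -> ctr[3]=3
Ev 10: PC=4 idx=0 pred=T actual=N -> ctr[0]=2
Ev 11: PC=4 idx=0 pred=T actual=N -> ctr[0]=1
Ev 12: PC=2 idx=2 pred=T actual=T -> ctr[2]=3
Ev 13: PC=2 idx=2 pred=T actual=N -> ctr[2]=2
Ev 14: PC=2 idx=2 pred=T actual=N -> ctr[2]=1

Answer: 1 2 1 3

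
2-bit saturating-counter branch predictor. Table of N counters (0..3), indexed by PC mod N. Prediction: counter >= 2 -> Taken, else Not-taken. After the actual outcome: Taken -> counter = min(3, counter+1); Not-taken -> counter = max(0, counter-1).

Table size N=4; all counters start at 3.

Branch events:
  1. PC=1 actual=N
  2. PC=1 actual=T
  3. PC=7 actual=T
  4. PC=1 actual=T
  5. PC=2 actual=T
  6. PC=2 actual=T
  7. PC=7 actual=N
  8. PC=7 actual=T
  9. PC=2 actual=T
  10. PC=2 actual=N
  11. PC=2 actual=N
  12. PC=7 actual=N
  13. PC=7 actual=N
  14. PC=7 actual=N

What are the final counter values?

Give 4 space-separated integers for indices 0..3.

Answer: 3 3 1 0

Derivation:
Ev 1: PC=1 idx=1 pred=T actual=N -> ctr[1]=2
Ev 2: PC=1 idx=1 pred=T actual=T -> ctr[1]=3
Ev 3: PC=7 idx=3 pred=T actual=T -> ctr[3]=3
Ev 4: PC=1 idx=1 pred=T actual=T -> ctr[1]=3
Ev 5: PC=2 idx=2 pred=T actual=T -> ctr[2]=3
Ev 6: PC=2 idx=2 pred=T actual=T -> ctr[2]=3
Ev 7: PC=7 idx=3 pred=T actual=N -> ctr[3]=2
Ev 8: PC=7 idx=3 pred=T actual=T -> ctr[3]=3
Ev 9: PC=2 idx=2 pred=T actual=T -> ctr[2]=3
Ev 10: PC=2 idx=2 pred=T actual=N -> ctr[2]=2
Ev 11: PC=2 idx=2 pred=T actual=N -> ctr[2]=1
Ev 12: PC=7 idx=3 pred=T actual=N -> ctr[3]=2
Ev 13: PC=7 idx=3 pred=T actual=N -> ctr[3]=1
Ev 14: PC=7 idx=3 pred=N actual=N -> ctr[3]=0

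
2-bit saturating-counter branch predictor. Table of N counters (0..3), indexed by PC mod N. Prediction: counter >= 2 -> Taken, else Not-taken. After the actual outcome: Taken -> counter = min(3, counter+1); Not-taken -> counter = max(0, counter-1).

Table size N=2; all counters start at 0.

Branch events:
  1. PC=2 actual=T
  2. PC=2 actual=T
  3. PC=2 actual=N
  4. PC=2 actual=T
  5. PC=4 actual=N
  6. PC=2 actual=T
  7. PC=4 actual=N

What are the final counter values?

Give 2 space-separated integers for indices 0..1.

Ev 1: PC=2 idx=0 pred=N actual=T -> ctr[0]=1
Ev 2: PC=2 idx=0 pred=N actual=T -> ctr[0]=2
Ev 3: PC=2 idx=0 pred=T actual=N -> ctr[0]=1
Ev 4: PC=2 idx=0 pred=N actual=T -> ctr[0]=2
Ev 5: PC=4 idx=0 pred=T actual=N -> ctr[0]=1
Ev 6: PC=2 idx=0 pred=N actual=T -> ctr[0]=2
Ev 7: PC=4 idx=0 pred=T actual=N -> ctr[0]=1

Answer: 1 0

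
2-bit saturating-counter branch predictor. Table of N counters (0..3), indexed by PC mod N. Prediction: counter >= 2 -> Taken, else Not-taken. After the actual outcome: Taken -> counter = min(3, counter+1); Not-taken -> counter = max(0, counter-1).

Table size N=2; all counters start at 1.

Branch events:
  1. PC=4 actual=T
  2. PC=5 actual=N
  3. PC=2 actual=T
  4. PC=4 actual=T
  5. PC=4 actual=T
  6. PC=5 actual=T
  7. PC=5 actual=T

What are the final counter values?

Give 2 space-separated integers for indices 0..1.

Ev 1: PC=4 idx=0 pred=N actual=T -> ctr[0]=2
Ev 2: PC=5 idx=1 pred=N actual=N -> ctr[1]=0
Ev 3: PC=2 idx=0 pred=T actual=T -> ctr[0]=3
Ev 4: PC=4 idx=0 pred=T actual=T -> ctr[0]=3
Ev 5: PC=4 idx=0 pred=T actual=T -> ctr[0]=3
Ev 6: PC=5 idx=1 pred=N actual=T -> ctr[1]=1
Ev 7: PC=5 idx=1 pred=N actual=T -> ctr[1]=2

Answer: 3 2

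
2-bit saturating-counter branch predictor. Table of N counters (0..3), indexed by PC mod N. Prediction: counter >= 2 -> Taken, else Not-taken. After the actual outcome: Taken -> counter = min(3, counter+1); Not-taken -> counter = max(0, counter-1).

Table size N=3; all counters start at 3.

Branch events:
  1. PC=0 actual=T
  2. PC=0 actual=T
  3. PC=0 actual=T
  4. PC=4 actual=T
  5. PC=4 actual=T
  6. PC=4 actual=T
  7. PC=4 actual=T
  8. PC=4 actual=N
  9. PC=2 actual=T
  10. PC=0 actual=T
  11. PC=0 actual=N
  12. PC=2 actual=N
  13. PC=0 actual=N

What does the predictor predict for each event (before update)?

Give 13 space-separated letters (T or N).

Ev 1: PC=0 idx=0 pred=T actual=T -> ctr[0]=3
Ev 2: PC=0 idx=0 pred=T actual=T -> ctr[0]=3
Ev 3: PC=0 idx=0 pred=T actual=T -> ctr[0]=3
Ev 4: PC=4 idx=1 pred=T actual=T -> ctr[1]=3
Ev 5: PC=4 idx=1 pred=T actual=T -> ctr[1]=3
Ev 6: PC=4 idx=1 pred=T actual=T -> ctr[1]=3
Ev 7: PC=4 idx=1 pred=T actual=T -> ctr[1]=3
Ev 8: PC=4 idx=1 pred=T actual=N -> ctr[1]=2
Ev 9: PC=2 idx=2 pred=T actual=T -> ctr[2]=3
Ev 10: PC=0 idx=0 pred=T actual=T -> ctr[0]=3
Ev 11: PC=0 idx=0 pred=T actual=N -> ctr[0]=2
Ev 12: PC=2 idx=2 pred=T actual=N -> ctr[2]=2
Ev 13: PC=0 idx=0 pred=T actual=N -> ctr[0]=1

Answer: T T T T T T T T T T T T T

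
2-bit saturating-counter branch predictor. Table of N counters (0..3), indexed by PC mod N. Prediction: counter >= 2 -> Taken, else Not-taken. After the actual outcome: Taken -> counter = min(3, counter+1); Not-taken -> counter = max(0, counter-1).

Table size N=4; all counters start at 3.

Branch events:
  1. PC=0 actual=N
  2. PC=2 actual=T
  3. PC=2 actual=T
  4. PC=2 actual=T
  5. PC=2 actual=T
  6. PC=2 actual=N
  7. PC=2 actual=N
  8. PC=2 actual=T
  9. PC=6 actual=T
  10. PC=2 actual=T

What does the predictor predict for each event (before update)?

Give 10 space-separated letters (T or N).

Answer: T T T T T T T N T T

Derivation:
Ev 1: PC=0 idx=0 pred=T actual=N -> ctr[0]=2
Ev 2: PC=2 idx=2 pred=T actual=T -> ctr[2]=3
Ev 3: PC=2 idx=2 pred=T actual=T -> ctr[2]=3
Ev 4: PC=2 idx=2 pred=T actual=T -> ctr[2]=3
Ev 5: PC=2 idx=2 pred=T actual=T -> ctr[2]=3
Ev 6: PC=2 idx=2 pred=T actual=N -> ctr[2]=2
Ev 7: PC=2 idx=2 pred=T actual=N -> ctr[2]=1
Ev 8: PC=2 idx=2 pred=N actual=T -> ctr[2]=2
Ev 9: PC=6 idx=2 pred=T actual=T -> ctr[2]=3
Ev 10: PC=2 idx=2 pred=T actual=T -> ctr[2]=3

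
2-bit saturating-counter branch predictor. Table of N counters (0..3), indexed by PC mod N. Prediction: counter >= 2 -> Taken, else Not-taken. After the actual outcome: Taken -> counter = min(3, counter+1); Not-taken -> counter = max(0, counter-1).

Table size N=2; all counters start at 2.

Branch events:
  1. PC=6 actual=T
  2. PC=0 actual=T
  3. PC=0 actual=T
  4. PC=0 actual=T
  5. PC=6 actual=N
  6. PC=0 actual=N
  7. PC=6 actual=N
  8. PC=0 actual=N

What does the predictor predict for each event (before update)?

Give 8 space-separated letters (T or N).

Ev 1: PC=6 idx=0 pred=T actual=T -> ctr[0]=3
Ev 2: PC=0 idx=0 pred=T actual=T -> ctr[0]=3
Ev 3: PC=0 idx=0 pred=T actual=T -> ctr[0]=3
Ev 4: PC=0 idx=0 pred=T actual=T -> ctr[0]=3
Ev 5: PC=6 idx=0 pred=T actual=N -> ctr[0]=2
Ev 6: PC=0 idx=0 pred=T actual=N -> ctr[0]=1
Ev 7: PC=6 idx=0 pred=N actual=N -> ctr[0]=0
Ev 8: PC=0 idx=0 pred=N actual=N -> ctr[0]=0

Answer: T T T T T T N N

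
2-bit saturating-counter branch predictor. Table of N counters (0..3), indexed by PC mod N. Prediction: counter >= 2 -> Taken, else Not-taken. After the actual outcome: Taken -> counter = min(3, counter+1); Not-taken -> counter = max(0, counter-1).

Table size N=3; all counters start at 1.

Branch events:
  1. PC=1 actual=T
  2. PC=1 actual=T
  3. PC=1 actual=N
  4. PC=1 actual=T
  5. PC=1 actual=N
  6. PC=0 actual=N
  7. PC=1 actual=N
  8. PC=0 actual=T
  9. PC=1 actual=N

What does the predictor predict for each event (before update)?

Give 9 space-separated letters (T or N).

Ev 1: PC=1 idx=1 pred=N actual=T -> ctr[1]=2
Ev 2: PC=1 idx=1 pred=T actual=T -> ctr[1]=3
Ev 3: PC=1 idx=1 pred=T actual=N -> ctr[1]=2
Ev 4: PC=1 idx=1 pred=T actual=T -> ctr[1]=3
Ev 5: PC=1 idx=1 pred=T actual=N -> ctr[1]=2
Ev 6: PC=0 idx=0 pred=N actual=N -> ctr[0]=0
Ev 7: PC=1 idx=1 pred=T actual=N -> ctr[1]=1
Ev 8: PC=0 idx=0 pred=N actual=T -> ctr[0]=1
Ev 9: PC=1 idx=1 pred=N actual=N -> ctr[1]=0

Answer: N T T T T N T N N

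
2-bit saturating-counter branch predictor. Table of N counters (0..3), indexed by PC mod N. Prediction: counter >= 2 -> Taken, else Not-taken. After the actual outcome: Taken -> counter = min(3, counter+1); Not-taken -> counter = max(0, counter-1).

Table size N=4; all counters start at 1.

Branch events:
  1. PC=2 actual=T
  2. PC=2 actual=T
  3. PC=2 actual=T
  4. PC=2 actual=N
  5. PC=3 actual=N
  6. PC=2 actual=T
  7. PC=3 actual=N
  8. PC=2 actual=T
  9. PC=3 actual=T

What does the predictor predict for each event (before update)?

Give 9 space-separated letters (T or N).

Ev 1: PC=2 idx=2 pred=N actual=T -> ctr[2]=2
Ev 2: PC=2 idx=2 pred=T actual=T -> ctr[2]=3
Ev 3: PC=2 idx=2 pred=T actual=T -> ctr[2]=3
Ev 4: PC=2 idx=2 pred=T actual=N -> ctr[2]=2
Ev 5: PC=3 idx=3 pred=N actual=N -> ctr[3]=0
Ev 6: PC=2 idx=2 pred=T actual=T -> ctr[2]=3
Ev 7: PC=3 idx=3 pred=N actual=N -> ctr[3]=0
Ev 8: PC=2 idx=2 pred=T actual=T -> ctr[2]=3
Ev 9: PC=3 idx=3 pred=N actual=T -> ctr[3]=1

Answer: N T T T N T N T N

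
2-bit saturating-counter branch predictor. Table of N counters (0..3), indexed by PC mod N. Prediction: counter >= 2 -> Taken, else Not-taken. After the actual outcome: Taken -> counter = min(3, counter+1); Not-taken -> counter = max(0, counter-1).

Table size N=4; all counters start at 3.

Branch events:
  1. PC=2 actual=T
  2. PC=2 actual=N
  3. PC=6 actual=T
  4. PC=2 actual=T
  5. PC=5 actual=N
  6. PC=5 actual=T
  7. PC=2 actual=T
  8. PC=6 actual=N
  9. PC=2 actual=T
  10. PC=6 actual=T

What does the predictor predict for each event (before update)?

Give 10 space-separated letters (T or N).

Ev 1: PC=2 idx=2 pred=T actual=T -> ctr[2]=3
Ev 2: PC=2 idx=2 pred=T actual=N -> ctr[2]=2
Ev 3: PC=6 idx=2 pred=T actual=T -> ctr[2]=3
Ev 4: PC=2 idx=2 pred=T actual=T -> ctr[2]=3
Ev 5: PC=5 idx=1 pred=T actual=N -> ctr[1]=2
Ev 6: PC=5 idx=1 pred=T actual=T -> ctr[1]=3
Ev 7: PC=2 idx=2 pred=T actual=T -> ctr[2]=3
Ev 8: PC=6 idx=2 pred=T actual=N -> ctr[2]=2
Ev 9: PC=2 idx=2 pred=T actual=T -> ctr[2]=3
Ev 10: PC=6 idx=2 pred=T actual=T -> ctr[2]=3

Answer: T T T T T T T T T T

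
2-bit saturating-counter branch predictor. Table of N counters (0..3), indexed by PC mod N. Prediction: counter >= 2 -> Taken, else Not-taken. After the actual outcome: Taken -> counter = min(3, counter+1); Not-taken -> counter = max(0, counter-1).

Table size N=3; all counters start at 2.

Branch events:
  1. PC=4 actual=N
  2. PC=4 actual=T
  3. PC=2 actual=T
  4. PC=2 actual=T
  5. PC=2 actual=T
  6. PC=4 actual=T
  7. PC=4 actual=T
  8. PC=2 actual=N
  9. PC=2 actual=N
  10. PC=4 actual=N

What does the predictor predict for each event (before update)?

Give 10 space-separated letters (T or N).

Answer: T N T T T T T T T T

Derivation:
Ev 1: PC=4 idx=1 pred=T actual=N -> ctr[1]=1
Ev 2: PC=4 idx=1 pred=N actual=T -> ctr[1]=2
Ev 3: PC=2 idx=2 pred=T actual=T -> ctr[2]=3
Ev 4: PC=2 idx=2 pred=T actual=T -> ctr[2]=3
Ev 5: PC=2 idx=2 pred=T actual=T -> ctr[2]=3
Ev 6: PC=4 idx=1 pred=T actual=T -> ctr[1]=3
Ev 7: PC=4 idx=1 pred=T actual=T -> ctr[1]=3
Ev 8: PC=2 idx=2 pred=T actual=N -> ctr[2]=2
Ev 9: PC=2 idx=2 pred=T actual=N -> ctr[2]=1
Ev 10: PC=4 idx=1 pred=T actual=N -> ctr[1]=2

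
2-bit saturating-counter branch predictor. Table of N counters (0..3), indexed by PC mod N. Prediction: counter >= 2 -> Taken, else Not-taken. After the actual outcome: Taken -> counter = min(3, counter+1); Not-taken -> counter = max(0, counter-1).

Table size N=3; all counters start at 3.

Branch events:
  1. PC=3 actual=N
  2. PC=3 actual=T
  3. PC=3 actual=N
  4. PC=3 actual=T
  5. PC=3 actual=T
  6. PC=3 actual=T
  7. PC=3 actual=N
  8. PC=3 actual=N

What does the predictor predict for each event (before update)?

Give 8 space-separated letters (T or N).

Answer: T T T T T T T T

Derivation:
Ev 1: PC=3 idx=0 pred=T actual=N -> ctr[0]=2
Ev 2: PC=3 idx=0 pred=T actual=T -> ctr[0]=3
Ev 3: PC=3 idx=0 pred=T actual=N -> ctr[0]=2
Ev 4: PC=3 idx=0 pred=T actual=T -> ctr[0]=3
Ev 5: PC=3 idx=0 pred=T actual=T -> ctr[0]=3
Ev 6: PC=3 idx=0 pred=T actual=T -> ctr[0]=3
Ev 7: PC=3 idx=0 pred=T actual=N -> ctr[0]=2
Ev 8: PC=3 idx=0 pred=T actual=N -> ctr[0]=1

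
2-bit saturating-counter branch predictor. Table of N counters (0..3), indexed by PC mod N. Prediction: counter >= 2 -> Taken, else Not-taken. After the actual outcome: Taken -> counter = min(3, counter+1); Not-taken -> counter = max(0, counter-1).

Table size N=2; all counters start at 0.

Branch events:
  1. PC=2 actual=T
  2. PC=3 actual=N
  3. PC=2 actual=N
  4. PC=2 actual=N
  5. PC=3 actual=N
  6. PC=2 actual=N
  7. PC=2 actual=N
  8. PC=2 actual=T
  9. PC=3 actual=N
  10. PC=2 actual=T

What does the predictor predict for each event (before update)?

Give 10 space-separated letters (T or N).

Answer: N N N N N N N N N N

Derivation:
Ev 1: PC=2 idx=0 pred=N actual=T -> ctr[0]=1
Ev 2: PC=3 idx=1 pred=N actual=N -> ctr[1]=0
Ev 3: PC=2 idx=0 pred=N actual=N -> ctr[0]=0
Ev 4: PC=2 idx=0 pred=N actual=N -> ctr[0]=0
Ev 5: PC=3 idx=1 pred=N actual=N -> ctr[1]=0
Ev 6: PC=2 idx=0 pred=N actual=N -> ctr[0]=0
Ev 7: PC=2 idx=0 pred=N actual=N -> ctr[0]=0
Ev 8: PC=2 idx=0 pred=N actual=T -> ctr[0]=1
Ev 9: PC=3 idx=1 pred=N actual=N -> ctr[1]=0
Ev 10: PC=2 idx=0 pred=N actual=T -> ctr[0]=2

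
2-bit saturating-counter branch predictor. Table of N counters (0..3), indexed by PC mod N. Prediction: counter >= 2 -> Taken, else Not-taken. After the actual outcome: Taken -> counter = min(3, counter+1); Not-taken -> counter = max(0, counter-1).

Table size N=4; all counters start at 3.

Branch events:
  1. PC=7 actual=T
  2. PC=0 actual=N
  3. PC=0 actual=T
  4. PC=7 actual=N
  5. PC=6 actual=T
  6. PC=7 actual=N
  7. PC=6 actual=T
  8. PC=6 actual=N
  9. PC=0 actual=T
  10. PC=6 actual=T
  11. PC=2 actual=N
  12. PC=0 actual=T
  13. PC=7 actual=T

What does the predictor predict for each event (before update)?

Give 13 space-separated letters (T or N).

Ev 1: PC=7 idx=3 pred=T actual=T -> ctr[3]=3
Ev 2: PC=0 idx=0 pred=T actual=N -> ctr[0]=2
Ev 3: PC=0 idx=0 pred=T actual=T -> ctr[0]=3
Ev 4: PC=7 idx=3 pred=T actual=N -> ctr[3]=2
Ev 5: PC=6 idx=2 pred=T actual=T -> ctr[2]=3
Ev 6: PC=7 idx=3 pred=T actual=N -> ctr[3]=1
Ev 7: PC=6 idx=2 pred=T actual=T -> ctr[2]=3
Ev 8: PC=6 idx=2 pred=T actual=N -> ctr[2]=2
Ev 9: PC=0 idx=0 pred=T actual=T -> ctr[0]=3
Ev 10: PC=6 idx=2 pred=T actual=T -> ctr[2]=3
Ev 11: PC=2 idx=2 pred=T actual=N -> ctr[2]=2
Ev 12: PC=0 idx=0 pred=T actual=T -> ctr[0]=3
Ev 13: PC=7 idx=3 pred=N actual=T -> ctr[3]=2

Answer: T T T T T T T T T T T T N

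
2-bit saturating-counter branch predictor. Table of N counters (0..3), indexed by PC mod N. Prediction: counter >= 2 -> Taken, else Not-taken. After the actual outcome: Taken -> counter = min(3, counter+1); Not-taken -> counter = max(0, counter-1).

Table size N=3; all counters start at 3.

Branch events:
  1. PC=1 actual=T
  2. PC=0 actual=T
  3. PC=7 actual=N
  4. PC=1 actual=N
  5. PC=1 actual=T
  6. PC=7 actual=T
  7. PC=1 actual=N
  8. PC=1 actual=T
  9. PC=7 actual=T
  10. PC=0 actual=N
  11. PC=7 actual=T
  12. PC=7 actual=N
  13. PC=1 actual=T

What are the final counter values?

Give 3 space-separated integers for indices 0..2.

Answer: 2 3 3

Derivation:
Ev 1: PC=1 idx=1 pred=T actual=T -> ctr[1]=3
Ev 2: PC=0 idx=0 pred=T actual=T -> ctr[0]=3
Ev 3: PC=7 idx=1 pred=T actual=N -> ctr[1]=2
Ev 4: PC=1 idx=1 pred=T actual=N -> ctr[1]=1
Ev 5: PC=1 idx=1 pred=N actual=T -> ctr[1]=2
Ev 6: PC=7 idx=1 pred=T actual=T -> ctr[1]=3
Ev 7: PC=1 idx=1 pred=T actual=N -> ctr[1]=2
Ev 8: PC=1 idx=1 pred=T actual=T -> ctr[1]=3
Ev 9: PC=7 idx=1 pred=T actual=T -> ctr[1]=3
Ev 10: PC=0 idx=0 pred=T actual=N -> ctr[0]=2
Ev 11: PC=7 idx=1 pred=T actual=T -> ctr[1]=3
Ev 12: PC=7 idx=1 pred=T actual=N -> ctr[1]=2
Ev 13: PC=1 idx=1 pred=T actual=T -> ctr[1]=3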